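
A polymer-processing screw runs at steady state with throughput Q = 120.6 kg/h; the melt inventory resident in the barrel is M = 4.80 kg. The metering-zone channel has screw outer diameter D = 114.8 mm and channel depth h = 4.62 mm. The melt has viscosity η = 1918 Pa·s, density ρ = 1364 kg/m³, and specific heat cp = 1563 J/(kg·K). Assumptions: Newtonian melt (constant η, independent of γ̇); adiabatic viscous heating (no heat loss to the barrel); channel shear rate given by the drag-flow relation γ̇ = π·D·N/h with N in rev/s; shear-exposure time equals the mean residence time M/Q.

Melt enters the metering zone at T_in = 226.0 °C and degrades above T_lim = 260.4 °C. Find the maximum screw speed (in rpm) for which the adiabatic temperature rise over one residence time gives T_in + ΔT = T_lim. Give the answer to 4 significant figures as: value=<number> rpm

Throughput in SI: Q_s = 120.6 kg/h ÷ 3600 s/h = 0.0335 kg/s
Mean residence time: t_res = M/Q_s = 4.80 kg / 0.0335 kg/s = 143.284 s
Geometry in SI: D = 114.8 mm → 0.1148 m, h = 4.62 mm → 0.00462 m
Allowable rise: ΔT_a = T_lim − T_in = 260.4 − 226.0 = 34.4 K
γ̇_max² = ΔT_a·ρ·cp / (η·t_res) = [34.4 × 1364 × 1563] / [1918 × 143.284] = 266.862 s⁻²
γ̇_max = sqrt(266.862) = 16.3359 s⁻¹
Solve γ̇ = πDN/h for N: N_max = γ̇_max·h/(π·D) = 16.3359 × 0.00462 / (π × 0.1148) = 0.209264 rev/s = 12.5558 rpm

value=12.56 rpm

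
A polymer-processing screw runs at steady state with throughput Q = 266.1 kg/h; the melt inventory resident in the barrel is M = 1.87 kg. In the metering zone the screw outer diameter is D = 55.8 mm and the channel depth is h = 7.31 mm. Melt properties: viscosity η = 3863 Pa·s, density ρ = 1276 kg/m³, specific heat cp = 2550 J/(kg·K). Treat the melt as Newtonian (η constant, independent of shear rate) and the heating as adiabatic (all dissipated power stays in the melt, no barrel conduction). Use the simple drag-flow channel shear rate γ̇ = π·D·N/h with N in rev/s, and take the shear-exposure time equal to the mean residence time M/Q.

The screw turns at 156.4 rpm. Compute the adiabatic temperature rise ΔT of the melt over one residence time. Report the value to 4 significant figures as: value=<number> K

Q_s = Q / 3600 = 266.1 / 3600 = 0.0739167 kg/s
t_res = M / Q_s = 1.87 ÷ 0.0739167 = 25.2988 s
D = 55.8 mm = 0.0558 m;  h = 7.31 mm = 0.00731 m;  N = 156.4 rpm / 60 = 2.60667 rev/s
γ̇ = π·D·N / h = π · 0.0558 · 2.60667 / 0.00731 = 62.5104 s⁻¹
Adiabatic rise: ΔT = η γ̇² t_res / (ρ cp) = 3863·(62.5104)²·25.2988 / (1276·2550) = 117.365 K

value=117.4 K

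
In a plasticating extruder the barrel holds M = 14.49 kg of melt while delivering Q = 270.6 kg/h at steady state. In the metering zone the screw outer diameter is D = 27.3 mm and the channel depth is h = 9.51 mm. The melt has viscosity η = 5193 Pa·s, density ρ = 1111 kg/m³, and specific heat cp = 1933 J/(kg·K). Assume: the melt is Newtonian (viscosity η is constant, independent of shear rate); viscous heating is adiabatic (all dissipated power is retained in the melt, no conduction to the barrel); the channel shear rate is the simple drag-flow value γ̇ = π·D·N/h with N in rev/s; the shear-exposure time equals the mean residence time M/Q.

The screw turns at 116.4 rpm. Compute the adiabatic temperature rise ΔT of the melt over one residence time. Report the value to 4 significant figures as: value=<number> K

value=142.7 K

Q_s = Q / 3600 = 270.6 / 3600 = 0.0751667 kg/s
Mean residence time: t_res = M/Q_s = 14.49 kg / 0.0751667 kg/s = 192.772 s
Convert to SI: D = 0.0273 m, h = 0.00951 m, N = 116.4/60 = 1.94 rev/s
Shear rate: γ̇ = πDN/h = π·0.0273·1.94/0.00951 = 17.4958 s⁻¹
ΔT = η·γ̇²·t_res/(ρ·cp) = [5193 × 17.4958² × 192.772] / [1111 × 1933] = 142.687 K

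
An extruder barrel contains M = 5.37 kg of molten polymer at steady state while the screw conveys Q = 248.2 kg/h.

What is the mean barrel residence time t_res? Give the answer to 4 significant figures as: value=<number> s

value=77.89 s

Q_s = Q / 3600 = 248.2 / 3600 = 0.0689444 kg/s
Mean residence time: t_res = M/Q_s = 5.37 kg / 0.0689444 kg/s = 77.8888 s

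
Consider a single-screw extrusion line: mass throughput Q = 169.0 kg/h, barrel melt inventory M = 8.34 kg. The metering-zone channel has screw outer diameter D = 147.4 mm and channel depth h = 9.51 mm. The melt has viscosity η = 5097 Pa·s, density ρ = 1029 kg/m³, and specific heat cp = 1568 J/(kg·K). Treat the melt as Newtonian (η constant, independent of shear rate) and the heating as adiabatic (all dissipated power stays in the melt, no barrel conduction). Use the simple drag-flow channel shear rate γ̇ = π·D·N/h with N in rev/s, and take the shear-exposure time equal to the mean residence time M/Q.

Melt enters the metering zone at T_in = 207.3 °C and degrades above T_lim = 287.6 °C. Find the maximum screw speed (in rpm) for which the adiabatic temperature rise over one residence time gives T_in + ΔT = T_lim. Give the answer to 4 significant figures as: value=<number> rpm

Throughput in SI: Q_s = 169.0 kg/h ÷ 3600 s/h = 0.0469444 kg/s
t_res = M / Q_s = 8.34 ÷ 0.0469444 = 177.657 s
Convert to metres: D = 0.1474 m, h = 0.00951 m
ΔT_a = T_lim − T_in = 287.6 °C − 207.3 °C = 80.3 K
γ̇_max² = ΔT_a·ρ·cp / (η·t_res) = [80.3 × 1029 × 1568] / [5097 × 177.657] = 143.081 s⁻²
γ̇_max = sqrt(143.081) = 11.9616 s⁻¹
N_max = γ̇_max h / (πD) = 11.9616·0.00951/(π·0.1474) = 0.245654 rev/s → ×60 = 14.7392 rpm

value=14.74 rpm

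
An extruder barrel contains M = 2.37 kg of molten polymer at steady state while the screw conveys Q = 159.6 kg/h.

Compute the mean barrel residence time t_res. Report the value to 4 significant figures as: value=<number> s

Convert throughput: Q = 159.6 kg/h = 159.6/3600 = 0.0443333 kg/s
t_res = M / Q_s = 2.37 ÷ 0.0443333 = 53.4586 s

value=53.46 s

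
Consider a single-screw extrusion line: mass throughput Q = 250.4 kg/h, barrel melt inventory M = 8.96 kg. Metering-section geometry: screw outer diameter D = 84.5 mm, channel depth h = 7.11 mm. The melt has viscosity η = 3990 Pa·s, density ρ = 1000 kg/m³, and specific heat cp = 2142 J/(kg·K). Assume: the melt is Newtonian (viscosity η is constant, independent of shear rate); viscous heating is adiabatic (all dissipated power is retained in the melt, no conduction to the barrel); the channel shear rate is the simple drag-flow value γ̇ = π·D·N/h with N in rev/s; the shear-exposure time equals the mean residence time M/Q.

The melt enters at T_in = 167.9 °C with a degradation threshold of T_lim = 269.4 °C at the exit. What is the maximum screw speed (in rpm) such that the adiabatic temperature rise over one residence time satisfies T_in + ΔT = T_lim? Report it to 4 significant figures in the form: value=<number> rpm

Q_s = Q / 3600 = 250.4 / 3600 = 0.0695556 kg/s
t_res = M / Q_s = 8.96 / 0.0695556 = 128.818 s
Convert to metres: D = 0.0845 m, h = 0.00711 m
ΔT_a = T_lim − T_in = 269.4 − 167.9 = 101.5 K
Invert ΔT = ηγ̇²t_res/(ρcp) for γ̇: γ̇_max² = ΔT_a ρ cp / (η t_res) = 101.5·1000·2142 / (3990·128.818) = 422.996 s⁻²
γ̇_max = √422.996 = 20.5669 s⁻¹
Solve γ̇ = πDN/h for N: N_max = γ̇_max·h/(π·D) = 20.5669 × 0.00711 / (π × 0.0845) = 0.550847 rev/s = 33.0508 rpm

value=33.05 rpm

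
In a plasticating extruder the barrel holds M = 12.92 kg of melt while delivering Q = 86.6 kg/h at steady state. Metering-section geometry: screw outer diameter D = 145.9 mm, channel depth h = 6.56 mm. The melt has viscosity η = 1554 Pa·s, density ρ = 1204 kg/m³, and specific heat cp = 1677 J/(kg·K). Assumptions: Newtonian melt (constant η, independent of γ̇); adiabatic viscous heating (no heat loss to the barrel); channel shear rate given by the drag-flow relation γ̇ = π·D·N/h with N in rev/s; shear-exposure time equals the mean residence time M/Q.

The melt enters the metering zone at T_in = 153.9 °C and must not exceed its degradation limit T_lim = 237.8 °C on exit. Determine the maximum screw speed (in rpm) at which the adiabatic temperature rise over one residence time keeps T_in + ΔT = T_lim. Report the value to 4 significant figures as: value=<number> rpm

Throughput in SI: Q_s = 86.6 kg/h ÷ 3600 s/h = 0.0240556 kg/s
Mean residence time: t_res = M/Q_s = 12.92 kg / 0.0240556 kg/s = 537.09 s
D = 145.9 mm = 0.1459 m;  h = 6.56 mm = 0.00656 m
Allowable rise: ΔT_a = T_lim − T_in = 237.8 − 153.9 = 83.9 K
γ̇_max² = ΔT_a·ρ·cp / (η·t_res) = [83.9 × 1204 × 1677] / [1554 × 537.09] = 202.966 s⁻²
γ̇_max = sqrt(202.966) = 14.2466 s⁻¹
N_max = γ̇_max·h / (π·D) = 14.2466 · 0.00656 / (π · 0.1459) = 0.203897 rev/s = 12.2338 rpm

value=12.23 rpm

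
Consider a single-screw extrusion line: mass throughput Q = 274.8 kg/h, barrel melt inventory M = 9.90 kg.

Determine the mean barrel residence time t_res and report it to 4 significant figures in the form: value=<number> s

Q_s = Q / 3600 = 274.8 / 3600 = 0.0763333 kg/s
t_res = M / Q_s = 9.90 / 0.0763333 = 129.694 s

value=129.7 s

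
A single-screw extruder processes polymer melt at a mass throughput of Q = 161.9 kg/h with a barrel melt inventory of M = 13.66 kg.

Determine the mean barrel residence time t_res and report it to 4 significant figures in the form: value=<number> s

value=303.7 s

Throughput in SI: Q_s = 161.9 kg/h ÷ 3600 s/h = 0.0449722 kg/s
t_res = M / Q_s = 13.66 ÷ 0.0449722 = 303.743 s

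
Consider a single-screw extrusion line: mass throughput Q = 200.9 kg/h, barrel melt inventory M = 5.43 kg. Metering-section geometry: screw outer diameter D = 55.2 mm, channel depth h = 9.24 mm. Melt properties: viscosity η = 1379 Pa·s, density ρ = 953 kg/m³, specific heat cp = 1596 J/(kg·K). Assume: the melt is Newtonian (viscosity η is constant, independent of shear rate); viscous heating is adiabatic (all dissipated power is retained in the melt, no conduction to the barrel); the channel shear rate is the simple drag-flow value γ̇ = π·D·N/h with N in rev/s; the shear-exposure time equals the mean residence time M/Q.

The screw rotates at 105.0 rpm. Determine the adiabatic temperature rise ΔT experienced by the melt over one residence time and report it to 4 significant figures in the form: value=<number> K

Throughput in SI: Q_s = 200.9 kg/h ÷ 3600 s/h = 0.0558056 kg/s
t_res = M / Q_s = 5.43 / 0.0558056 = 97.3021 s
Geometry in metres: D = 55.2 mm → 0.0552 m, h = 9.24 mm → 0.00924 m; screw speed N = 105.0 rpm = 1.75 rev/s
γ̇ = π·D·N / h = π · 0.0552 · 1.75 / 0.00924 = 32.8439 s⁻¹
Adiabatic rise: ΔT = η γ̇² t_res / (ρ cp) = 1379·(32.8439)²·97.3021 / (953·1596) = 95.1636 K

value=95.16 K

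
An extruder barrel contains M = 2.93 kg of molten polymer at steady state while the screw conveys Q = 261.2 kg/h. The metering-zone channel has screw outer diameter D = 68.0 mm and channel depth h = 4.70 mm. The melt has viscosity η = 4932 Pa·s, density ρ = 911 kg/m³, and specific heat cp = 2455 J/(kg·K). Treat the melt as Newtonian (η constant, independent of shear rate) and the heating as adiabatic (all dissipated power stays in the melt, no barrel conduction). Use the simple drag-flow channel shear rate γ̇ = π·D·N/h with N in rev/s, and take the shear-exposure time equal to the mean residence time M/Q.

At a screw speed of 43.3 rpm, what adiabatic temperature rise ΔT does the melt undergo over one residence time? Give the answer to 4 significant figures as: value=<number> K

value=95.82 K

Convert throughput: Q = 261.2 kg/h = 261.2/3600 = 0.0725556 kg/s
t_res = M / Q_s = 2.93 ÷ 0.0725556 = 40.3828 s
Geometry in metres: D = 68.0 mm → 0.068 m, h = 4.70 mm → 0.0047 m; screw speed N = 43.3 rpm = 0.721667 rev/s
γ̇ = π D N / h = (π)(0.068)(0.721667) / 0.0047 = 32.8018 s⁻¹
ΔT = η·γ̇²·t_res / (ρ·cp) = 4932 · (32.8018)² · 40.3828 / (911 · 2455) = 95.8176 K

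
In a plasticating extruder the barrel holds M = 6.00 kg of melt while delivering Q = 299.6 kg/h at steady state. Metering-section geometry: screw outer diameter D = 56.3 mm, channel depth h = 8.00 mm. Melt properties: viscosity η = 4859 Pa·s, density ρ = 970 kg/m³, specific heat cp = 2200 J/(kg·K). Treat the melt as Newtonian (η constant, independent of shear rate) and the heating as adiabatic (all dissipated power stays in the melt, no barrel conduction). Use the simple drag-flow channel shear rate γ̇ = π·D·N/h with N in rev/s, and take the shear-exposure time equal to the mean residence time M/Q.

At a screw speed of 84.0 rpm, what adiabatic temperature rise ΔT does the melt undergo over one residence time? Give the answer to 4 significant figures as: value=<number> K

value=157.3 K

Convert throughput: Q = 299.6 kg/h = 299.6/3600 = 0.0832222 kg/s
Mean residence time: t_res = M/Q_s = 6.00 kg / 0.0832222 kg/s = 72.0961 s
Geometry in metres: D = 56.3 mm → 0.0563 m, h = 8.00 mm → 0.008 m; screw speed N = 84.0 rpm = 1.4 rev/s
γ̇ = π D N / h = (π)(0.0563)(1.4) / 0.008 = 30.9525 s⁻¹
ΔT = η·γ̇²·t_res / (ρ·cp) = 4859 · (30.9525)² · 72.0961 / (970 · 2200) = 157.274 K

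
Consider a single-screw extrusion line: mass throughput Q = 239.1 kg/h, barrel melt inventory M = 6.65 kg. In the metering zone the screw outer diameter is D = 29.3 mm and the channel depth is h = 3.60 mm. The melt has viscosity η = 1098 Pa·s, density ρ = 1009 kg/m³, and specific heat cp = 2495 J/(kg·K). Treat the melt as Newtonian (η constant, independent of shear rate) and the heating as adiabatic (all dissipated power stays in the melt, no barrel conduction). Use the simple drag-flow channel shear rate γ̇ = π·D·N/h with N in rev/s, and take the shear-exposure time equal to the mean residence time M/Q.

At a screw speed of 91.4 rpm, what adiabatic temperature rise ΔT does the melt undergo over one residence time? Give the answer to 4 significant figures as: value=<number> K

value=66.25 K

Q_s = Q / 3600 = 239.1 / 3600 = 0.0664167 kg/s
t_res = M / Q_s = 6.65 ÷ 0.0664167 = 100.125 s
Convert to SI: D = 0.0293 m, h = 0.0036 m, N = 91.4/60 = 1.52333 rev/s
γ̇ = π D N / h = (π)(0.0293)(1.52333) / 0.0036 = 38.9502 s⁻¹
Adiabatic rise: ΔT = η γ̇² t_res / (ρ cp) = 1098·(38.9502)²·100.125 / (1009·2495) = 66.2529 K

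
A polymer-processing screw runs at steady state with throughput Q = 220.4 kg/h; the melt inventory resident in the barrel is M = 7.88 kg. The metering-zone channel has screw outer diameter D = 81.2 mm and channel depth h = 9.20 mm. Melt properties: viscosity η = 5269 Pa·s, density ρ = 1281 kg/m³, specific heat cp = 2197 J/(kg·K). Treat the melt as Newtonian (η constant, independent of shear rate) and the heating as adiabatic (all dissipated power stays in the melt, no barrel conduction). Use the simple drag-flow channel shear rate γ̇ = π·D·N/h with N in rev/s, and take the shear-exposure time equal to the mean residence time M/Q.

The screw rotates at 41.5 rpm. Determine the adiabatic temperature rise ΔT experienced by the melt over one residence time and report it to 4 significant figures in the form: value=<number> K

value=88.63 K

Q_s = Q / 3600 = 220.4 / 3600 = 0.0612222 kg/s
Mean residence time: t_res = M/Q_s = 7.88 kg / 0.0612222 kg/s = 128.711 s
Convert to SI: D = 0.0812 m, h = 0.0092 m, N = 41.5/60 = 0.691667 rev/s
Shear rate: γ̇ = πDN/h = π·0.0812·0.691667/0.0092 = 19.1785 s⁻¹
ΔT = η·γ̇²·t_res/(ρ·cp) = [5269 × 19.1785² × 128.711] / [1281 × 2197] = 88.6331 K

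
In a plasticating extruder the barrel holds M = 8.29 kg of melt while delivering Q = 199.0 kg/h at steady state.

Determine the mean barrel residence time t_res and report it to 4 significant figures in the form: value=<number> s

Throughput in SI: Q_s = 199.0 kg/h ÷ 3600 s/h = 0.0552778 kg/s
t_res = M / Q_s = 8.29 ÷ 0.0552778 = 149.97 s

value=150.0 s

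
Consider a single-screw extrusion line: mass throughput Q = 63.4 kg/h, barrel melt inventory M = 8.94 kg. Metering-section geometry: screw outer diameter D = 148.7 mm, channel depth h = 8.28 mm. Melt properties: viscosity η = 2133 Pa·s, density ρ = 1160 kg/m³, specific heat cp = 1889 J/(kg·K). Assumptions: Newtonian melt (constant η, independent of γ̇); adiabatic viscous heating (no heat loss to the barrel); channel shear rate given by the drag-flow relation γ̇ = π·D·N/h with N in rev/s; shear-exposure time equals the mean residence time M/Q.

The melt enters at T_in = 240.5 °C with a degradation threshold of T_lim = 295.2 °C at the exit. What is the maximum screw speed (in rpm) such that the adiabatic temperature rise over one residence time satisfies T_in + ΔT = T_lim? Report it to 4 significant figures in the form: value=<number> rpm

value=11.19 rpm

Q_s = Q / 3600 = 63.4 / 3600 = 0.0176111 kg/s
t_res = M / Q_s = 8.94 / 0.0176111 = 507.634 s
D = 148.7 mm = 0.1487 m;  h = 8.28 mm = 0.00828 m
Allowable rise: ΔT_a = T_lim − T_in = 295.2 − 240.5 = 54.7 K
Invert ΔT = ηγ̇²t_res/(ρcp) for γ̇: γ̇_max² = ΔT_a ρ cp / (η t_res) = 54.7·1160·1889 / (2133·507.634) = 110.697 s⁻²
Take the square root: γ̇_max = √(110.697) = 10.5213 s⁻¹
N_max = γ̇_max·h / (π·D) = 10.5213 · 0.00828 / (π · 0.1487) = 0.186482 rev/s = 11.1889 rpm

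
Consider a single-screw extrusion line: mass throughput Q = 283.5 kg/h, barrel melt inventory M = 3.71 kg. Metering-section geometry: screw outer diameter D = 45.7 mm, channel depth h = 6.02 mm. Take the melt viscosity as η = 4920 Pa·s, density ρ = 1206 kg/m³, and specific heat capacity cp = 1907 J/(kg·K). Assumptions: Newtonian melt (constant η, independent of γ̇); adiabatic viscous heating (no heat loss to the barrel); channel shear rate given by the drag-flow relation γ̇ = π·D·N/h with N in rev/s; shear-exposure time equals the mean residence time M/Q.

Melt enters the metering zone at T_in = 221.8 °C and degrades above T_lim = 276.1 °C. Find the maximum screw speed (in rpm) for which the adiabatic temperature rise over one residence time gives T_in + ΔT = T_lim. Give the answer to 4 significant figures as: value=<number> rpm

value=58.40 rpm

Q_s = Q / 3600 = 283.5 / 3600 = 0.07875 kg/s
t_res = M / Q_s = 3.71 / 0.07875 = 47.1111 s
Convert to metres: D = 0.0457 m, h = 0.00602 m
ΔT_a = T_lim − T_in = 276.1 − 221.8 = 54.3 K
γ̇_max² = ΔT_a·ρ·cp/(η·t_res) = 54.3·1206·1907/(4920·47.1111) = 538.777 s⁻²
γ̇_max = sqrt(538.777) = 23.2116 s⁻¹
Solve γ̇ = πDN/h for N: N_max = γ̇_max·h/(π·D) = 23.2116 × 0.00602 / (π × 0.0457) = 0.973274 rev/s = 58.3964 rpm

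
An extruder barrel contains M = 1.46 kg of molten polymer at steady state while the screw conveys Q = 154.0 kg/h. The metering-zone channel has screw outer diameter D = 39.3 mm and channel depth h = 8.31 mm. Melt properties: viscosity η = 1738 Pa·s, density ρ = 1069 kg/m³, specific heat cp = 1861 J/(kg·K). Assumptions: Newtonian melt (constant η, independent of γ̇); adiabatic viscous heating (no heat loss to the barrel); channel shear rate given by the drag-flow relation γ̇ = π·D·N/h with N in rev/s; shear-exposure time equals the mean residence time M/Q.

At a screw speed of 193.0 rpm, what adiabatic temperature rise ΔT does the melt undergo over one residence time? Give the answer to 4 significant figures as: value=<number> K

value=68.10 K

Throughput in SI: Q_s = 154.0 kg/h ÷ 3600 s/h = 0.0427778 kg/s
t_res = M / Q_s = 1.46 ÷ 0.0427778 = 34.1299 s
Geometry in metres: D = 39.3 mm → 0.0393 m, h = 8.31 mm → 0.00831 m; screw speed N = 193.0 rpm = 3.21667 rev/s
Shear rate: γ̇ = πDN/h = π·0.0393·3.21667/0.00831 = 47.7911 s⁻¹
ΔT = η·γ̇²·t_res / (ρ·cp) = 1738 · (47.7911)² · 34.1299 / (1069 · 1861) = 68.1013 K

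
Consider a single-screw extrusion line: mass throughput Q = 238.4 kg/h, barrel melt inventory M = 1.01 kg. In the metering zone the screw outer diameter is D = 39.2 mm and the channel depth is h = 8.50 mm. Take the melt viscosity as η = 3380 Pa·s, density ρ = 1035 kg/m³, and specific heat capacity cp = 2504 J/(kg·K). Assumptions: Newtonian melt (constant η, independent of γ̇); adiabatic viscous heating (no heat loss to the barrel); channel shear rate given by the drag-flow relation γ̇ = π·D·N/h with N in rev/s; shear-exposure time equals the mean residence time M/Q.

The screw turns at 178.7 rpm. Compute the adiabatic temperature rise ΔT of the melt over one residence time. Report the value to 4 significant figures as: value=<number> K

value=37.04 K

Q_s = Q / 3600 = 238.4 / 3600 = 0.0662222 kg/s
t_res = M / Q_s = 1.01 ÷ 0.0662222 = 15.2517 s
Convert to SI: D = 0.0392 m, h = 0.0085 m, N = 178.7/60 = 2.97833 rev/s
Shear rate: γ̇ = πDN/h = π·0.0392·2.97833/0.0085 = 43.1509 s⁻¹
Adiabatic rise: ΔT = η γ̇² t_res / (ρ cp) = 3380·(43.1509)²·15.2517 / (1035·2504) = 37.0374 K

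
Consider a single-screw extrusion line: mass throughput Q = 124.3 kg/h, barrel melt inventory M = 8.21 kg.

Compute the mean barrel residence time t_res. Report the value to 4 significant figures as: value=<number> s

value=237.8 s

Convert throughput: Q = 124.3 kg/h = 124.3/3600 = 0.0345278 kg/s
Mean residence time: t_res = M/Q_s = 8.21 kg / 0.0345278 kg/s = 237.78 s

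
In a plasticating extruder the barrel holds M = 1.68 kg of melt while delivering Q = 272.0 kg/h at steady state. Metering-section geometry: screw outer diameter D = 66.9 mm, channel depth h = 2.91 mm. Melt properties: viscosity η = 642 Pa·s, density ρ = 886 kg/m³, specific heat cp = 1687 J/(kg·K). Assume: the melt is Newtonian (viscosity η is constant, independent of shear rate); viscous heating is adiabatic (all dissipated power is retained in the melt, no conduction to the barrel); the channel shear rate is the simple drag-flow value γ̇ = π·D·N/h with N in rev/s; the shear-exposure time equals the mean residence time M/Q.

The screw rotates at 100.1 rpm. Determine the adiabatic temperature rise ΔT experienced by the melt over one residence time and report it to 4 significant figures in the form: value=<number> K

value=138.7 K

Throughput in SI: Q_s = 272.0 kg/h ÷ 3600 s/h = 0.0755556 kg/s
t_res = M / Q_s = 1.68 ÷ 0.0755556 = 22.2353 s
Geometry in metres: D = 66.9 mm → 0.0669 m, h = 2.91 mm → 0.00291 m; screw speed N = 100.1 rpm = 1.66833 rev/s
γ̇ = π D N / h = (π)(0.0669)(1.66833) / 0.00291 = 120.494 s⁻¹
Adiabatic rise: ΔT = η γ̇² t_res / (ρ cp) = 642·(120.494)²·22.2353 / (886·1687) = 138.663 K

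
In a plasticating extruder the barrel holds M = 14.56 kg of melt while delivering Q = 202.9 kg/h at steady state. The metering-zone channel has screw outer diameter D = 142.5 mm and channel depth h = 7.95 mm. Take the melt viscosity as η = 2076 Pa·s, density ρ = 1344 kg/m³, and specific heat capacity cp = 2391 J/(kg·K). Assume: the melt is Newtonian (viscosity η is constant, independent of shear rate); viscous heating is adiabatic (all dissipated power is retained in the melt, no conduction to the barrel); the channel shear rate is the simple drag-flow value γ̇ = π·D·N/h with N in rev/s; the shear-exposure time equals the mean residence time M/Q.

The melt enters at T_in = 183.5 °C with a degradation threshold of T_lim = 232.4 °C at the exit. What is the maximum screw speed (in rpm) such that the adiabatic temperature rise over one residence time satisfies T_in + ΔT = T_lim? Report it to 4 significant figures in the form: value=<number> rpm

Throughput in SI: Q_s = 202.9 kg/h ÷ 3600 s/h = 0.0563611 kg/s
t_res = M / Q_s = 14.56 ÷ 0.0563611 = 258.334 s
Geometry in SI: D = 142.5 mm → 0.1425 m, h = 7.95 mm → 0.00795 m
ΔT_a = T_lim − T_in = 232.4 − 183.5 = 48.9 K
γ̇_max² = ΔT_a·ρ·cp / (η·t_res) = [48.9 × 1344 × 2391] / [2076 × 258.334] = 293.007 s⁻²
γ̇_max = √293.007 = 17.1175 s⁻¹
Solve γ̇ = πDN/h for N: N_max = γ̇_max·h/(π·D) = 17.1175 × 0.00795 / (π × 0.1425) = 0.303978 rev/s = 18.2387 rpm

value=18.24 rpm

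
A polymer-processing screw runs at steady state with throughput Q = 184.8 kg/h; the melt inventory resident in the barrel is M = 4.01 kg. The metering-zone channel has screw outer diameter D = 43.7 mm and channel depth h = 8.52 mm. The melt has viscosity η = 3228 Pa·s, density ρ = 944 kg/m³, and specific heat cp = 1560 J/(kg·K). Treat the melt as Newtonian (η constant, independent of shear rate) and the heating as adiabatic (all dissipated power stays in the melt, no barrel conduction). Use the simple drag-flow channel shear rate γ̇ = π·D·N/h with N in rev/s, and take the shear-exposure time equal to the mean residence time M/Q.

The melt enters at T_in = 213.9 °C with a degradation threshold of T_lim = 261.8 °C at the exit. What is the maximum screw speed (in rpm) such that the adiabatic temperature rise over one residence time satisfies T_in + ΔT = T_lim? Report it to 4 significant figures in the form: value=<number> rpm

value=62.28 rpm

Q_s = Q / 3600 = 184.8 / 3600 = 0.0513333 kg/s
t_res = M / Q_s = 4.01 ÷ 0.0513333 = 78.1169 s
D = 43.7 mm = 0.0437 m;  h = 8.52 mm = 0.00852 m
Allowable rise: ΔT_a = T_lim − T_in = 261.8 − 213.9 = 47.9 K
Invert ΔT = ηγ̇²t_res/(ρcp) for γ̇: γ̇_max² = ΔT_a ρ cp / (η t_res) = 47.9·944·1560 / (3228·78.1169) = 279.739 s⁻²
Take the square root: γ̇_max = √(279.739) = 16.7254 s⁻¹
Solve γ̇ = πDN/h for N: N_max = γ̇_max·h/(π·D) = 16.7254 × 0.00852 / (π × 0.0437) = 1.03797 rev/s = 62.2782 rpm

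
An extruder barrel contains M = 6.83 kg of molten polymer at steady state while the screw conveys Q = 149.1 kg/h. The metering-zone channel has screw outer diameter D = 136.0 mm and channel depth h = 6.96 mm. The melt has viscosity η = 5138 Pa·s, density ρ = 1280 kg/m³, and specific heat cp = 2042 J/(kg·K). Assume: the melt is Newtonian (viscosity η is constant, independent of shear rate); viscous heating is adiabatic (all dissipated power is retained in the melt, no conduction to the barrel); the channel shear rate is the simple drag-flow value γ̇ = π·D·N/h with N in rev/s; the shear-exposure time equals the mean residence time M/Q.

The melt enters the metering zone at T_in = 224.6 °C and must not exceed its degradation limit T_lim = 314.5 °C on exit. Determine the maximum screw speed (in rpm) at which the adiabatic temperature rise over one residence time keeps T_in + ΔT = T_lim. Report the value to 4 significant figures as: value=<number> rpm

value=16.28 rpm

Throughput in SI: Q_s = 149.1 kg/h ÷ 3600 s/h = 0.0414167 kg/s
t_res = M / Q_s = 6.83 / 0.0414167 = 164.909 s
D = 136.0 mm = 0.136 m;  h = 6.96 mm = 0.00696 m
ΔT_a = T_lim − T_in = 314.5 °C − 224.6 °C = 89.9 K
Invert ΔT = ηγ̇²t_res/(ρcp) for γ̇: γ̇_max² = ΔT_a ρ cp / (η t_res) = 89.9·1280·2042 / (5138·164.909) = 277.323 s⁻²
γ̇_max = sqrt(277.323) = 16.653 s⁻¹
N_max = γ̇_max h / (πD) = 16.653·0.00696/(π·0.136) = 0.271277 rev/s → ×60 = 16.2766 rpm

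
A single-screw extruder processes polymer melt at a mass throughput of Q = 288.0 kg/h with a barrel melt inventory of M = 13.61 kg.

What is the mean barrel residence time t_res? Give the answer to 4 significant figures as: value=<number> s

Convert throughput: Q = 288.0 kg/h = 288.0/3600 = 0.08 kg/s
t_res = M / Q_s = 13.61 / 0.08 = 170.125 s

value=170.1 s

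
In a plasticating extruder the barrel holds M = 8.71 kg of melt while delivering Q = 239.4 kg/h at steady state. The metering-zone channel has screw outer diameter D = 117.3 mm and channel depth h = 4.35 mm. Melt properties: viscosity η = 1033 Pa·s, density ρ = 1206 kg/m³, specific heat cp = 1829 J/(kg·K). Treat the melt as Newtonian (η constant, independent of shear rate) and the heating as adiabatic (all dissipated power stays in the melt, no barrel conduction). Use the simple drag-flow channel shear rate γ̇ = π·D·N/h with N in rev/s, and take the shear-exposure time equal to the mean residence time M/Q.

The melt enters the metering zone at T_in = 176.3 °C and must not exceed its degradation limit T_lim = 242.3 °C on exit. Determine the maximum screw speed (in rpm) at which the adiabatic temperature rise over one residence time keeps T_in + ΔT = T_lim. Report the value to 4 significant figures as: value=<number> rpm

Throughput in SI: Q_s = 239.4 kg/h ÷ 3600 s/h = 0.0665 kg/s
Mean residence time: t_res = M/Q_s = 8.71 kg / 0.0665 kg/s = 130.977 s
D = 117.3 mm = 0.1173 m;  h = 4.35 mm = 0.00435 m
ΔT_a = T_lim − T_in = 242.3 °C − 176.3 °C = 66 K
γ̇_max² = ΔT_a·ρ·cp/(η·t_res) = 66·1206·1829/(1033·130.977) = 1075.99 s⁻²
Take the square root: γ̇_max = √(1075.99) = 32.8023 s⁻¹
Solve γ̇ = πDN/h for N: N_max = γ̇_max·h/(π·D) = 32.8023 × 0.00435 / (π × 0.1173) = 0.387209 rev/s = 23.2325 rpm

value=23.23 rpm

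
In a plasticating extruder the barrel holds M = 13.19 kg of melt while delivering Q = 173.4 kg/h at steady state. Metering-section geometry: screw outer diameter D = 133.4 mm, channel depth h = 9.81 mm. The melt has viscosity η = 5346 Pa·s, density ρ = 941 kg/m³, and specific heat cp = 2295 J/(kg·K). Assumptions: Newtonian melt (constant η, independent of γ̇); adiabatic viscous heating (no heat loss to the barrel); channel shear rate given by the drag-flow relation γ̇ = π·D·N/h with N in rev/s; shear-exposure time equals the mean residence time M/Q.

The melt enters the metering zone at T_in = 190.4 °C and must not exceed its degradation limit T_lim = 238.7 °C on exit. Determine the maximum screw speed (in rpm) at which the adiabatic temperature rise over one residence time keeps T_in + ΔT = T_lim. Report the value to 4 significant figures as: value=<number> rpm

value=11.86 rpm

Convert throughput: Q = 173.4 kg/h = 173.4/3600 = 0.0481667 kg/s
t_res = M / Q_s = 13.19 ÷ 0.0481667 = 273.841 s
D = 133.4 mm = 0.1334 m;  h = 9.81 mm = 0.00981 m
ΔT_a = T_lim − T_in = 238.7 − 190.4 = 48.3 K
γ̇_max² = ΔT_a·ρ·cp/(η·t_res) = 48.3·941·2295/(5346·273.841) = 71.2512 s⁻²
γ̇_max = √71.2512 = 8.44104 s⁻¹
N_max = γ̇_max h / (πD) = 8.44104·0.00981/(π·0.1334) = 0.197587 rev/s → ×60 = 11.8552 rpm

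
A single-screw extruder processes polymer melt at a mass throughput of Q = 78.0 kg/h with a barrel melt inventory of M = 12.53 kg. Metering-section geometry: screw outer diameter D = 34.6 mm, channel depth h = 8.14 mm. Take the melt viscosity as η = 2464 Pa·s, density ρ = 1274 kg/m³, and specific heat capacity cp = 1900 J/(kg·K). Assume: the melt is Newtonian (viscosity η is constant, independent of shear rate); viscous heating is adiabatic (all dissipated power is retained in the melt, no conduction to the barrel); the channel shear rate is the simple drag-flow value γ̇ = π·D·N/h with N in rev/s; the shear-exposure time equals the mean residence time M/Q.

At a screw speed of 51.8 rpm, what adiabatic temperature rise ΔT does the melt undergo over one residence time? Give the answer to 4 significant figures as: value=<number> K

value=78.24 K

Throughput in SI: Q_s = 78.0 kg/h ÷ 3600 s/h = 0.0216667 kg/s
t_res = M / Q_s = 12.53 ÷ 0.0216667 = 578.308 s
Geometry in metres: D = 34.6 mm → 0.0346 m, h = 8.14 mm → 0.00814 m; screw speed N = 51.8 rpm = 0.863333 rev/s
γ̇ = π·D·N / h = π · 0.0346 · 0.863333 / 0.00814 = 11.5287 s⁻¹
ΔT = η·γ̇²·t_res/(ρ·cp) = [2464 × 11.5287² × 578.308] / [1274 × 1900] = 78.2414 K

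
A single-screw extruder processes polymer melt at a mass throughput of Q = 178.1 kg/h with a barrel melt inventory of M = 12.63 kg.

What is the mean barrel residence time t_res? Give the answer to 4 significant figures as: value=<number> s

value=255.3 s

Q_s = Q / 3600 = 178.1 / 3600 = 0.0494722 kg/s
t_res = M / Q_s = 12.63 / 0.0494722 = 255.295 s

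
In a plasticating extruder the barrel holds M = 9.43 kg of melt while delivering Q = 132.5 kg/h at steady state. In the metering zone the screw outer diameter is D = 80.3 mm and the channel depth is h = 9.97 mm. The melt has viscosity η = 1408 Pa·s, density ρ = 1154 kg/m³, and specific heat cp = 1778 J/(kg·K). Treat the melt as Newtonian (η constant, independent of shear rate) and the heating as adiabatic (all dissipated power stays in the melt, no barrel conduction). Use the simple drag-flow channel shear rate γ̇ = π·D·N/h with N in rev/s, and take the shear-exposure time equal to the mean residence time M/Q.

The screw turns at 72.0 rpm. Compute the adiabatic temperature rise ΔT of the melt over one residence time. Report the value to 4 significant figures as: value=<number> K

Convert throughput: Q = 132.5 kg/h = 132.5/3600 = 0.0368056 kg/s
t_res = M / Q_s = 9.43 / 0.0368056 = 256.211 s
Geometry in metres: D = 80.3 mm → 0.0803 m, h = 9.97 mm → 0.00997 m; screw speed N = 72.0 rpm = 1.2 rev/s
γ̇ = π D N / h = (π)(0.0803)(1.2) / 0.00997 = 30.3635 s⁻¹
ΔT = η·γ̇²·t_res/(ρ·cp) = [1408 × 30.3635² × 256.211] / [1154 × 1778] = 162.094 K

value=162.1 K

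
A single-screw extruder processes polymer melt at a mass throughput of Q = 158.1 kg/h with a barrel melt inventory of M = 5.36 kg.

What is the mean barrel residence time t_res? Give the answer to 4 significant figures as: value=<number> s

Q_s = Q / 3600 = 158.1 / 3600 = 0.0439167 kg/s
t_res = M / Q_s = 5.36 ÷ 0.0439167 = 122.049 s

value=122.0 s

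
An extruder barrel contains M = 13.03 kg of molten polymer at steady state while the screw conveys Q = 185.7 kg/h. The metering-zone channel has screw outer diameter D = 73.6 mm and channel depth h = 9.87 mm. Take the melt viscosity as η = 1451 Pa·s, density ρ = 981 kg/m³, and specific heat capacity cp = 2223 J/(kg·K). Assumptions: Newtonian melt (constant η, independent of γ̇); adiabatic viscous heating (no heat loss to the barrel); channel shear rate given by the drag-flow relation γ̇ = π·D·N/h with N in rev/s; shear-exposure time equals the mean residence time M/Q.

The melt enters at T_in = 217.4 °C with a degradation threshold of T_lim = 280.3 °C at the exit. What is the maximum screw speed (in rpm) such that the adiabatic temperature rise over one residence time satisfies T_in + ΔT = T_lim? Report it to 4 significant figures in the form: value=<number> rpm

Throughput in SI: Q_s = 185.7 kg/h ÷ 3600 s/h = 0.0515833 kg/s
t_res = M / Q_s = 13.03 / 0.0515833 = 252.601 s
Geometry in SI: D = 73.6 mm → 0.0736 m, h = 9.87 mm → 0.00987 m
ΔT_a = T_lim − T_in = 280.3 − 217.4 = 62.9 K
γ̇_max² = ΔT_a·ρ·cp / (η·t_res) = [62.9 × 981 × 2223] / [1451 × 252.601] = 374.246 s⁻²
γ̇_max = sqrt(374.246) = 19.3454 s⁻¹
N_max = γ̇_max h / (πD) = 19.3454·0.00987/(π·0.0736) = 0.825787 rev/s → ×60 = 49.5472 rpm

value=49.55 rpm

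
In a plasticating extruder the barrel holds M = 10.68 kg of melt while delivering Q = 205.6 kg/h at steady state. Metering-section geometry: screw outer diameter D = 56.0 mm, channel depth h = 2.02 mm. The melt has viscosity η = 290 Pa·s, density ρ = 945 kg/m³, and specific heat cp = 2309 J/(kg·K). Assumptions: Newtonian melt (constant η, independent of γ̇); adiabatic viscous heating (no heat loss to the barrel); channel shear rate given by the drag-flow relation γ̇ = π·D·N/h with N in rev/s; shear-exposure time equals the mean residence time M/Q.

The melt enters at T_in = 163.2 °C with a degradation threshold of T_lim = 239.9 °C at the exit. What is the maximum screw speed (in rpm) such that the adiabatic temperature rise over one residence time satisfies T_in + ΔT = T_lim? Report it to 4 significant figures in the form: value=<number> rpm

Q_s = Q / 3600 = 205.6 / 3600 = 0.0571111 kg/s
t_res = M / Q_s = 10.68 / 0.0571111 = 187.004 s
Convert to metres: D = 0.056 m, h = 0.00202 m
ΔT_a = T_lim − T_in = 239.9 − 163.2 = 76.7 K
γ̇_max² = ΔT_a·ρ·cp/(η·t_res) = 76.7·945·2309/(290·187.004) = 3086.05 s⁻²
γ̇_max = sqrt(3086.05) = 55.5522 s⁻¹
Solve γ̇ = πDN/h for N: N_max = γ̇_max·h/(π·D) = 55.5522 × 0.00202 / (π × 0.056) = 0.637844 rev/s = 38.2707 rpm

value=38.27 rpm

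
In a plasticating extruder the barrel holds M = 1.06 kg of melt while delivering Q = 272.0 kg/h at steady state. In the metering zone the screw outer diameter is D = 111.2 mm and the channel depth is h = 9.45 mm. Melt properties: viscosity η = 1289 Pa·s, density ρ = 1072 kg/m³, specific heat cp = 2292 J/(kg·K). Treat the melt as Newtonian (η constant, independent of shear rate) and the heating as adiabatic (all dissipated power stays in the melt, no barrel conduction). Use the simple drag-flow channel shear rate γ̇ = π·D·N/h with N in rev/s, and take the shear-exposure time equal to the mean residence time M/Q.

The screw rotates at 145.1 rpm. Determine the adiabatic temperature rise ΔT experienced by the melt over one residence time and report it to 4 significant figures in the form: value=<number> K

value=58.82 K

Q_s = Q / 3600 = 272.0 / 3600 = 0.0755556 kg/s
t_res = M / Q_s = 1.06 / 0.0755556 = 14.0294 s
Geometry in metres: D = 111.2 mm → 0.1112 m, h = 9.45 mm → 0.00945 m; screw speed N = 145.1 rpm = 2.41833 rev/s
Shear rate: γ̇ = πDN/h = π·0.1112·2.41833/0.00945 = 89.4003 s⁻¹
ΔT = η·γ̇²·t_res/(ρ·cp) = [1289 × 89.4003² × 14.0294] / [1072 × 2292] = 58.8249 K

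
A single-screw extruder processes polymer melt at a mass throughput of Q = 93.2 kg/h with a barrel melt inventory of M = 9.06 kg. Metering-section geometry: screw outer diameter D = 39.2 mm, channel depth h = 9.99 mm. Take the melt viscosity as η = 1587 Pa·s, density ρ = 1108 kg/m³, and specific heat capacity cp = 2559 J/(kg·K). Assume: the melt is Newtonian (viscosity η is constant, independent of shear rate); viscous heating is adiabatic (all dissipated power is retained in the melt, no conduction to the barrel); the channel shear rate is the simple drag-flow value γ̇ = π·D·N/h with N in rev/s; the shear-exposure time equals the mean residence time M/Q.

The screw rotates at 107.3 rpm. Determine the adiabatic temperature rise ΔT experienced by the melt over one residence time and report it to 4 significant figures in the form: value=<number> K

value=95.20 K

Q_s = Q / 3600 = 93.2 / 3600 = 0.0258889 kg/s
t_res = M / Q_s = 9.06 ÷ 0.0258889 = 349.957 s
D = 39.2 mm = 0.0392 m;  h = 9.99 mm = 0.00999 m;  N = 107.3 rpm / 60 = 1.78833 rev/s
Shear rate: γ̇ = πDN/h = π·0.0392·1.78833/0.00999 = 22.0454 s⁻¹
Adiabatic rise: ΔT = η γ̇² t_res / (ρ cp) = 1587·(22.0454)²·349.957 / (1108·2559) = 95.1962 K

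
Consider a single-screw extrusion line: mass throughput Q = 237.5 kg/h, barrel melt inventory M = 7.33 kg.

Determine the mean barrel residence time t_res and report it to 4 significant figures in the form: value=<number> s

value=111.1 s

Throughput in SI: Q_s = 237.5 kg/h ÷ 3600 s/h = 0.0659722 kg/s
Mean residence time: t_res = M/Q_s = 7.33 kg / 0.0659722 kg/s = 111.107 s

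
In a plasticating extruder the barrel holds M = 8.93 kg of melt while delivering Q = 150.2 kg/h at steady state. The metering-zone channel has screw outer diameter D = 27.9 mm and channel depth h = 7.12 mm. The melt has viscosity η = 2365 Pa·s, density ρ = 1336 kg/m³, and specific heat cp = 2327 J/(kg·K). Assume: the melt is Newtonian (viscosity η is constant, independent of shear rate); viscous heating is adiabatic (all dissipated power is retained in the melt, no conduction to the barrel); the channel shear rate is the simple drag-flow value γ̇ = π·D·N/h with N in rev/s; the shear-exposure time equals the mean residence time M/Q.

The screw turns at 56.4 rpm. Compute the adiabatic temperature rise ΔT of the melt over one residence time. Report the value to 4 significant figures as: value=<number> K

value=21.80 K

Throughput in SI: Q_s = 150.2 kg/h ÷ 3600 s/h = 0.0417222 kg/s
t_res = M / Q_s = 8.93 ÷ 0.0417222 = 214.035 s
Geometry in metres: D = 27.9 mm → 0.0279 m, h = 7.12 mm → 0.00712 m; screw speed N = 56.4 rpm = 0.94 rev/s
γ̇ = π·D·N / h = π · 0.0279 · 0.94 / 0.00712 = 11.5718 s⁻¹
ΔT = η·γ̇²·t_res/(ρ·cp) = [2365 × 11.5718² × 214.035] / [1336 × 2327] = 21.803 K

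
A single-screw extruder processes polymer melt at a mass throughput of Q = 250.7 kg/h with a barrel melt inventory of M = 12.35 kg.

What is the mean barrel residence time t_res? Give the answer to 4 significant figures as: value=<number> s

Convert throughput: Q = 250.7 kg/h = 250.7/3600 = 0.0696389 kg/s
t_res = M / Q_s = 12.35 / 0.0696389 = 177.343 s

value=177.3 s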